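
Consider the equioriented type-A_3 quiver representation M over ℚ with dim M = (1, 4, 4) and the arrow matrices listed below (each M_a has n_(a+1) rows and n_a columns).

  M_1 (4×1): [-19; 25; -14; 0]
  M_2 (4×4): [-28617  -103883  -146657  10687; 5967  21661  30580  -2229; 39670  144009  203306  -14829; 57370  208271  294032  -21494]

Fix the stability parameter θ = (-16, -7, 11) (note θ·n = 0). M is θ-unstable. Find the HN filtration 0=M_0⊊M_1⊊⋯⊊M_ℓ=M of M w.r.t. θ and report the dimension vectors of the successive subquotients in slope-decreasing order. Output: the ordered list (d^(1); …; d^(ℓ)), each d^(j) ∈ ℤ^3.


Interval decomposition of M: I[1,3], I[2,3]^3.
HN type (ℓ=3): μ^(1)=11; μ^(2)=-7; μ^(3)=-16

((0, 0, 4); (0, 4, 0); (1, 0, 0))


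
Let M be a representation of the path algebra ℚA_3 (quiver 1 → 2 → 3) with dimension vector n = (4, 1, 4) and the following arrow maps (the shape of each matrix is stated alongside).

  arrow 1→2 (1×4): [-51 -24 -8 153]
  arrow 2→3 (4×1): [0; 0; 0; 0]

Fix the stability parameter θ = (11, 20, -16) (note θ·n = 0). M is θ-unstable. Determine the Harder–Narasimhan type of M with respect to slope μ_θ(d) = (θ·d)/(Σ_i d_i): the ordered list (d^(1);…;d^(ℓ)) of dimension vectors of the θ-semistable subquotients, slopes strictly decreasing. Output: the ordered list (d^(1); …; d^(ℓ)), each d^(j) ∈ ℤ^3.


Via rank(M_{q-1}∘⋯∘M_p): M ≅ I[1,1]^3, I[1,2], I[3,3]^4.
μ_θ-semistable layers: μ^(1)=20; μ^(2)=11; μ^(3)=-16

((0, 1, 0); (4, 0, 0); (0, 0, 4))


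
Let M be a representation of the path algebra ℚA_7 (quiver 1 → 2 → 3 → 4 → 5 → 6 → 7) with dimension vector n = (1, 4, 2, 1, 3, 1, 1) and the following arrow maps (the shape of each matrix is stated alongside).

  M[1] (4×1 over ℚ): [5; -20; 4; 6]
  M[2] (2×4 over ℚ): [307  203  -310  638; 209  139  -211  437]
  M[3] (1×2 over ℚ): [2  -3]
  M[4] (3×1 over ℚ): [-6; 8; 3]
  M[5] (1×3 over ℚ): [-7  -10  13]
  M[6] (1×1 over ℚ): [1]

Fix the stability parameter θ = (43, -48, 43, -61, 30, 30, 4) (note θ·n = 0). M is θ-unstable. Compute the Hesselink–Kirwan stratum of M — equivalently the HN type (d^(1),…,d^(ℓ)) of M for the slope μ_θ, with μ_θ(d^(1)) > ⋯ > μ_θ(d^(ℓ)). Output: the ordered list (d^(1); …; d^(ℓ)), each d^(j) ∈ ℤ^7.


Barcode: M ≅ I[1,7], I[2,2]^2, I[2,3], I[5,5]^2. HN layers by μ_θ (5 steps, strictly decreasing):
  μ^(1)=43; μ^(2)=30; μ^(3)=64/3; μ^(4)=-23/4; μ^(5)=-48

((0, 0, 1, 0, 0, 0, 0); (0, 0, 0, 0, 2, 0, 0); (0, 0, 0, 0, 1, 1, 1); (1, 1, 1, 1, 0, 0, 0); (0, 3, 0, 0, 0, 0, 0))


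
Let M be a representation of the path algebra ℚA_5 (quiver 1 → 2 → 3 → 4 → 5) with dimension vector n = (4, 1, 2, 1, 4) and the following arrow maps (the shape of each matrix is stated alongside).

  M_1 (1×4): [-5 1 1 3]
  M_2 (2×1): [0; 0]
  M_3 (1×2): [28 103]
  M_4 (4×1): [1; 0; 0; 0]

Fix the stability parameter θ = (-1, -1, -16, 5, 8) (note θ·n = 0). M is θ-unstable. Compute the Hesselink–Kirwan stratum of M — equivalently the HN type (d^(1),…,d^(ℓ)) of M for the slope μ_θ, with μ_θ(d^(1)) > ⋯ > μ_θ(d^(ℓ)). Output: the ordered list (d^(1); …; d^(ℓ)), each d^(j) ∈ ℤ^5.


Interval decomposition of M: I[1,1]^3, I[1,2], I[3,3], I[3,5], I[5,5]^3.
HN type (ℓ=4): μ^(1)=8; μ^(2)=5; μ^(3)=-1; μ^(4)=-16

((0, 0, 0, 0, 4); (0, 0, 0, 1, 0); (4, 1, 0, 0, 0); (0, 0, 2, 0, 0))


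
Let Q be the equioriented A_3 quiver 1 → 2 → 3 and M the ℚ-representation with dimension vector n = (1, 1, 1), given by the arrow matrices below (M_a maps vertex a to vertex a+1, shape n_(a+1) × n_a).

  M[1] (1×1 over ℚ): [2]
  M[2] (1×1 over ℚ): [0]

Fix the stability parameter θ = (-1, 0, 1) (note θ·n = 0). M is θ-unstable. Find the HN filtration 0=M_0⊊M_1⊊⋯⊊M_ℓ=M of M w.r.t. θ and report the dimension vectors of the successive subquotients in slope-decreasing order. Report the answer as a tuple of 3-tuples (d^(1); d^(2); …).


Barcode: M ≅ I[1,2], I[3,3]. HN layers by μ_θ (3 steps, strictly decreasing):
  μ^(1)=1; μ^(2)=0; μ^(3)=-1

((0, 0, 1); (0, 1, 0); (1, 0, 0))


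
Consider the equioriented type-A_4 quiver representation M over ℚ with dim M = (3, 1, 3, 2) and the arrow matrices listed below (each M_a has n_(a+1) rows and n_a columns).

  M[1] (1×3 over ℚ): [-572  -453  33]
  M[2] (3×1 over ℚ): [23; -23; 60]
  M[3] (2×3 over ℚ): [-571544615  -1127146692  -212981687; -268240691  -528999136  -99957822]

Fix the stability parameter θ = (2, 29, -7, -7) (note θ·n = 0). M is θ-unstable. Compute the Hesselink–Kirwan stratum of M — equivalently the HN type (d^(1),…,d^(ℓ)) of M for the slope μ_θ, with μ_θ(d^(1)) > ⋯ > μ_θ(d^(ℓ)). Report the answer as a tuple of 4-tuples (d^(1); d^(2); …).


Via rank(M_{q-1}∘⋯∘M_p): M ≅ I[1,1]^2, I[1,4], I[3,3], I[3,4].
μ_θ-semistable layers: μ^(1)=5; μ^(2)=2; μ^(3)=-7

((0, 1, 1, 1); (3, 0, 0, 0); (0, 0, 2, 1))


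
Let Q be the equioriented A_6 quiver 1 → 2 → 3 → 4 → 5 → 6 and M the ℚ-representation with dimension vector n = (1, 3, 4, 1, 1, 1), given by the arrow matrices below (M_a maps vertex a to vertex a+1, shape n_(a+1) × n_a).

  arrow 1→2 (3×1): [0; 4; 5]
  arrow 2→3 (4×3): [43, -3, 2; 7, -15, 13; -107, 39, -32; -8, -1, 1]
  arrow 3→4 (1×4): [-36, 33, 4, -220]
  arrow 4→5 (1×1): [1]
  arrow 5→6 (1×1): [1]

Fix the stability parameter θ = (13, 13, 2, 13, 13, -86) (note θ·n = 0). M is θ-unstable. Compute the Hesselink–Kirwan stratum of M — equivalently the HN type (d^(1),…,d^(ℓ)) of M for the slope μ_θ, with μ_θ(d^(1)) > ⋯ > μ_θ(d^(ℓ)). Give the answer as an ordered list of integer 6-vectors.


Barcode: M ≅ I[1,6], I[2,3]^2, I[3,3]. HN layers by μ_θ (3 steps, strictly decreasing):
  μ^(1)=15/2; μ^(2)=2; μ^(3)=-16/3

((0, 2, 2, 0, 0, 0); (0, 0, 1, 0, 0, 0); (1, 1, 1, 1, 1, 1))


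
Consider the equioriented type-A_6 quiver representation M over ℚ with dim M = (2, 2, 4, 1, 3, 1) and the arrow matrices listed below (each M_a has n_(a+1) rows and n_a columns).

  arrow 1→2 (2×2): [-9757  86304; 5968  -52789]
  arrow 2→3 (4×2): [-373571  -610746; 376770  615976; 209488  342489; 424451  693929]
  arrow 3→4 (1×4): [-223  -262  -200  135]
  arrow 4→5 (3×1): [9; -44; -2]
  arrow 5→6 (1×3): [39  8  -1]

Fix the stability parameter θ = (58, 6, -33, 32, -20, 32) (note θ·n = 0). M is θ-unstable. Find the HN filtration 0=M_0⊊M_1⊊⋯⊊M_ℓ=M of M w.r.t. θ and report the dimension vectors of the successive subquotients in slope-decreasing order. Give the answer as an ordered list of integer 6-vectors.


Barcode: M ≅ I[1,3], I[1,6], I[3,3]^2, I[5,5]^2. HN layers by μ_θ (5 steps, strictly decreasing):
  μ^(1)=32; μ^(2)=31/3; μ^(3)=43/5; μ^(4)=-20; μ^(5)=-33

((0, 0, 0, 0, 0, 1); (1, 1, 1, 0, 0, 0); (1, 1, 1, 1, 1, 0); (0, 0, 0, 0, 2, 0); (0, 0, 2, 0, 0, 0))


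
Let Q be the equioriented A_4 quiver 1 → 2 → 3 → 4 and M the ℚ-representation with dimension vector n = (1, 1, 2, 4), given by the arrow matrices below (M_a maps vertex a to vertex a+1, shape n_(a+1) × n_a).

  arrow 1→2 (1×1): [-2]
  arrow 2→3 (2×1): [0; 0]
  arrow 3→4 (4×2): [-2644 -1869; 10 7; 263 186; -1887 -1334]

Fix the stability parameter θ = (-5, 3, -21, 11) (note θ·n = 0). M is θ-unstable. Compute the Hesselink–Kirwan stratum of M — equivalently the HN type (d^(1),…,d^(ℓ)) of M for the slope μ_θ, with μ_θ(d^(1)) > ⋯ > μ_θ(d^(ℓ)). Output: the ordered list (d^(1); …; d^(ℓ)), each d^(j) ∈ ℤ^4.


Via rank(M_{q-1}∘⋯∘M_p): M ≅ I[1,2], I[3,4]^2, I[4,4]^2.
μ_θ-semistable layers: μ^(1)=11; μ^(2)=3; μ^(3)=-5; μ^(4)=-21

((0, 0, 0, 4); (0, 1, 0, 0); (1, 0, 0, 0); (0, 0, 2, 0))


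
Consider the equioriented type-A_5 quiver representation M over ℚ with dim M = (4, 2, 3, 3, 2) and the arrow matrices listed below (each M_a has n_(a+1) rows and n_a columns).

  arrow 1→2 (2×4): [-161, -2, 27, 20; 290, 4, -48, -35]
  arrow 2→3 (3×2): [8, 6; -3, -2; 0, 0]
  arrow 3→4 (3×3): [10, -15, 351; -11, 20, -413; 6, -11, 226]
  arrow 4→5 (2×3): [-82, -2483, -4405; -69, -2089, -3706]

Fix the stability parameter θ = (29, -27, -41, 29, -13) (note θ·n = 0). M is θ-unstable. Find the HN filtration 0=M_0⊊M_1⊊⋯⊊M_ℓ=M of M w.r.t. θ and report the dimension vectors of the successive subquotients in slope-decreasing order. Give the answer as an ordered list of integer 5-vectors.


Interval decomposition of M: I[1,1]^2, I[1,5]^2, I[3,4].
HN type (ℓ=4): μ^(1)=29; μ^(2)=8; μ^(3)=-13; μ^(4)=-41

((2, 0, 0, 1, 0); (0, 0, 0, 2, 2); (2, 2, 2, 0, 0); (0, 0, 1, 0, 0))


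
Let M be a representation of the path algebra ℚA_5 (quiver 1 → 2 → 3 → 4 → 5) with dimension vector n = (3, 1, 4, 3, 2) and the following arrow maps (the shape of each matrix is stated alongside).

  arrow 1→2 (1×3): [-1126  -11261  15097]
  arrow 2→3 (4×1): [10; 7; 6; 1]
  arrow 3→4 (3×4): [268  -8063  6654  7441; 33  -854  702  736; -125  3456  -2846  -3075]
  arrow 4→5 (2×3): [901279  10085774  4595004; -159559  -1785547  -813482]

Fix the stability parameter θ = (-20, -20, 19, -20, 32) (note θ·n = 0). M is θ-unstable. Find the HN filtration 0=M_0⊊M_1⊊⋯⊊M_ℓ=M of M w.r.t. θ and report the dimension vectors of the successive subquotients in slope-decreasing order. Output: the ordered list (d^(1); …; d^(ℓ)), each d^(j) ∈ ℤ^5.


Via rank(M_{q-1}∘⋯∘M_p): M ≅ I[1,1]^2, I[1,5], I[3,3], I[3,4], I[3,5].
μ_θ-semistable layers: μ^(1)=32; μ^(2)=19; μ^(3)=-1/2; μ^(4)=-20

((0, 0, 0, 0, 2); (0, 0, 1, 0, 0); (0, 0, 3, 3, 0); (3, 1, 0, 0, 0))


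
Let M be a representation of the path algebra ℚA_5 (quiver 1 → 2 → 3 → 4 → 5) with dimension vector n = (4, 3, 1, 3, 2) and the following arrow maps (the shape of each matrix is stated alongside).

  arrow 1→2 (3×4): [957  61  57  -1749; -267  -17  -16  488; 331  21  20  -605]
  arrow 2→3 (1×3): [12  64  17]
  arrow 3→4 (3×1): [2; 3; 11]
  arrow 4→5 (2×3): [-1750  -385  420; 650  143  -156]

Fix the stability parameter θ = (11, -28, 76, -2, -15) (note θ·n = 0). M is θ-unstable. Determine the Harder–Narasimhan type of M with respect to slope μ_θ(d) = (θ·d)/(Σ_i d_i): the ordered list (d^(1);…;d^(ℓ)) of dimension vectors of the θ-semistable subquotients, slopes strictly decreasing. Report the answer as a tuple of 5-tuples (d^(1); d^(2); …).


Via rank(M_{q-1}∘⋯∘M_p): M ≅ I[1,1], I[1,2]^2, I[1,5], I[4,4]^2, I[5,5].
μ_θ-semistable layers: μ^(1)=59/3; μ^(2)=11; μ^(3)=-2; μ^(4)=-17/2; μ^(5)=-15

((0, 0, 1, 1, 1); (1, 0, 0, 0, 0); (0, 0, 0, 2, 0); (3, 3, 0, 0, 0); (0, 0, 0, 0, 1))


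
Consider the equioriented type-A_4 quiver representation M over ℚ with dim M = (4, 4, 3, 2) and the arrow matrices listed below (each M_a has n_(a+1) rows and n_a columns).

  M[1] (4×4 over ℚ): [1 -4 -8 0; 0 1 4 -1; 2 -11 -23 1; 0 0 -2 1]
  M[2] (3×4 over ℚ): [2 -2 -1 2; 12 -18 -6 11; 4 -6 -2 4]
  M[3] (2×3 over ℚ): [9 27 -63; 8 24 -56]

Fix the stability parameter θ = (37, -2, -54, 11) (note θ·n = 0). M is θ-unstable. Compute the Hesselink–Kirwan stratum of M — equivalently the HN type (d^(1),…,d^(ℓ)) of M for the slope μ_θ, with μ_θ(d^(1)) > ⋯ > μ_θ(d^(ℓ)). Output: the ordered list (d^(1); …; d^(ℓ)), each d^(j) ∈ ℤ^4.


Barcode: M ≅ I[1,2], I[1,3]^2, I[1,4], I[4,4]. HN layers by μ_θ (3 steps, strictly decreasing):
  μ^(1)=35/2; μ^(2)=11; μ^(3)=-19/3

((1, 1, 0, 0); (0, 0, 0, 2); (3, 3, 3, 0))


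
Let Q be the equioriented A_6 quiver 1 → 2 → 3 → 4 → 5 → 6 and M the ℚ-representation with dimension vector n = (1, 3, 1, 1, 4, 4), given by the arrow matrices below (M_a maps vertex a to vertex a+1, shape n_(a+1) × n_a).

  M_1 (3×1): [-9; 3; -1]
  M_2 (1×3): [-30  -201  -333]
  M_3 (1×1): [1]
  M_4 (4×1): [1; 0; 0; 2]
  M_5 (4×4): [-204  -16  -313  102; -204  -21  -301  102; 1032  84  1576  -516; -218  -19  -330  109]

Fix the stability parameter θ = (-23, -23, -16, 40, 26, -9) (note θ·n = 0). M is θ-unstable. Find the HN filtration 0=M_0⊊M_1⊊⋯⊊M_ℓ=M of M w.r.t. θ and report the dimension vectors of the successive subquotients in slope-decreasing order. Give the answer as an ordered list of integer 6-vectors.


Barcode: M ≅ I[1,2], I[2,2], I[2,5], I[5,6]^3, I[6,6]. HN layers by μ_θ (5 steps, strictly decreasing):
  μ^(1)=33; μ^(2)=17/2; μ^(3)=-9; μ^(4)=-16; μ^(5)=-23

((0, 0, 0, 1, 1, 0); (0, 0, 0, 0, 3, 3); (0, 0, 0, 0, 0, 1); (0, 0, 1, 0, 0, 0); (1, 3, 0, 0, 0, 0))


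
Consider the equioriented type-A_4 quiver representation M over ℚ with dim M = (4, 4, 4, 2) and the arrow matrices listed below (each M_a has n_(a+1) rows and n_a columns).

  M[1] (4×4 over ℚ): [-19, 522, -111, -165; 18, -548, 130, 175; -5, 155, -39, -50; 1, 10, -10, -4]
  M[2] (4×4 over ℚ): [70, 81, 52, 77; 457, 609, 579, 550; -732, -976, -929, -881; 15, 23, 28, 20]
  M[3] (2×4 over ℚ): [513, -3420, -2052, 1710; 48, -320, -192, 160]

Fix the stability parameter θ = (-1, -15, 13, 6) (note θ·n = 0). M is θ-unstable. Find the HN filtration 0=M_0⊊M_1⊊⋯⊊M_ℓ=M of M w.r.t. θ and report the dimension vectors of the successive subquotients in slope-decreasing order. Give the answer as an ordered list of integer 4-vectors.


Interval decomposition of M: I[1,3]^3, I[1,4], I[4,4].
HN type (ℓ=4): μ^(1)=13; μ^(2)=19/2; μ^(3)=6; μ^(4)=-8

((0, 0, 3, 0); (0, 0, 1, 1); (0, 0, 0, 1); (4, 4, 0, 0))


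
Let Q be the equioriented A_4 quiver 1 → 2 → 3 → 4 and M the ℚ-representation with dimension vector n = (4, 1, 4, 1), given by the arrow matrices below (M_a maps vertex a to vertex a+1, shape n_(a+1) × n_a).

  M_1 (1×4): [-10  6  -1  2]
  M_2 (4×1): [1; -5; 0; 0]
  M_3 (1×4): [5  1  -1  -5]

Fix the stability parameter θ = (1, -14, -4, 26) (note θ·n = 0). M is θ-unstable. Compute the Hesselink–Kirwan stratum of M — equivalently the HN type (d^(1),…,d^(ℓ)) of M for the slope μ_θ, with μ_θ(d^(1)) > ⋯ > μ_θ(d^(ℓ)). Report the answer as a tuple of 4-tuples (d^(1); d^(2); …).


Via rank(M_{q-1}∘⋯∘M_p): M ≅ I[1,1]^3, I[1,3], I[3,3]^2, I[3,4].
μ_θ-semistable layers: μ^(1)=26; μ^(2)=1; μ^(3)=-4; μ^(4)=-13/2

((0, 0, 0, 1); (3, 0, 0, 0); (0, 0, 4, 0); (1, 1, 0, 0))


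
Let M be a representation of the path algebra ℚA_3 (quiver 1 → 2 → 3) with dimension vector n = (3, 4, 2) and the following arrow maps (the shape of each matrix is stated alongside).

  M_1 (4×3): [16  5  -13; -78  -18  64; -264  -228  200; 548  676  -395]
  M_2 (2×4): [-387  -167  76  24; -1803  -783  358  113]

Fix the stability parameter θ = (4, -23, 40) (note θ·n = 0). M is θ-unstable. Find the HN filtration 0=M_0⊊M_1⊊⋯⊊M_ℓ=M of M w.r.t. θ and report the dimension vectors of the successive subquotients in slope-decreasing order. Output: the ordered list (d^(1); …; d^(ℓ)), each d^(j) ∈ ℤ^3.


Barcode: M ≅ I[1,2], I[1,3]^2, I[2,2]. HN layers by μ_θ (3 steps, strictly decreasing):
  μ^(1)=40; μ^(2)=-19/2; μ^(3)=-23

((0, 0, 2); (3, 3, 0); (0, 1, 0))


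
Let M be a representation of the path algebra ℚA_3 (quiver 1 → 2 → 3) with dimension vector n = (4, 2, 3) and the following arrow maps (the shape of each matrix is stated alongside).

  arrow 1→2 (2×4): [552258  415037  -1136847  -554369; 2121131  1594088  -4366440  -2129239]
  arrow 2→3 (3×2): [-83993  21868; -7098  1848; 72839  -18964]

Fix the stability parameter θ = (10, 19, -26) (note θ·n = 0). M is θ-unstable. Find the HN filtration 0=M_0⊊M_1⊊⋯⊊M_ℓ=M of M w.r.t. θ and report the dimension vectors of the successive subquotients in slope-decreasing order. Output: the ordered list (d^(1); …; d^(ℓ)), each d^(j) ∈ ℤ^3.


Via rank(M_{q-1}∘⋯∘M_p): M ≅ I[1,1]^2, I[1,2], I[1,3], I[3,3]^2.
μ_θ-semistable layers: μ^(1)=19; μ^(2)=10; μ^(3)=1; μ^(4)=-26

((0, 1, 0); (3, 0, 0); (1, 1, 1); (0, 0, 2))


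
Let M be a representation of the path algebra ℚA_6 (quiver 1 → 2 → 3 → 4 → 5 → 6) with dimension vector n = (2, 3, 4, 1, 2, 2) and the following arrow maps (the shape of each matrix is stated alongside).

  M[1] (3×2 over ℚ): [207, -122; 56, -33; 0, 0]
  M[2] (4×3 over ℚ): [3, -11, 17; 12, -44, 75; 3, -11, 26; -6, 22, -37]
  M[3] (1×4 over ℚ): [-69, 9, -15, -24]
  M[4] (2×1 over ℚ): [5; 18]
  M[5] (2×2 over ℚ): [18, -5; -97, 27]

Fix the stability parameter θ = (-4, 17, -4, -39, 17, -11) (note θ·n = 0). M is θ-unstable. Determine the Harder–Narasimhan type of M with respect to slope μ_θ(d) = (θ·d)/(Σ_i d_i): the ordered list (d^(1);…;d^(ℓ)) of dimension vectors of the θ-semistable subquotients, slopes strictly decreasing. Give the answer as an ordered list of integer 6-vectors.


Via rank(M_{q-1}∘⋯∘M_p): M ≅ I[1,2], I[1,3], I[2,3], I[3,3], I[3,6], I[5,6].
μ_θ-semistable layers: μ^(1)=17; μ^(2)=13/2; μ^(3)=3; μ^(4)=-4; μ^(5)=-43/2

((0, 1, 0, 0, 0, 0); (0, 2, 2, 0, 0, 0); (0, 0, 0, 0, 2, 2); (2, 0, 1, 0, 0, 0); (0, 0, 1, 1, 0, 0))


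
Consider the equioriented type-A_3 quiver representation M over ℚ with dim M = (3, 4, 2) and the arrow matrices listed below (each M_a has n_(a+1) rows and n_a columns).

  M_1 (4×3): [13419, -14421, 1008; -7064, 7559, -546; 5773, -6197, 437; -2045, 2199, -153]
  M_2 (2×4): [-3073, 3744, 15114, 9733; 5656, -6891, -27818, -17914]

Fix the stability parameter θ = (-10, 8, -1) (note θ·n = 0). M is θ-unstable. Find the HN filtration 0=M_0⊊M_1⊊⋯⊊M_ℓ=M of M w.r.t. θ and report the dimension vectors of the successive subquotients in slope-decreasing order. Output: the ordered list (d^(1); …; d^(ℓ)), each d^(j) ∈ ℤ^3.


Via rank(M_{q-1}∘⋯∘M_p): M ≅ I[1,2], I[1,3]^2, I[2,2].
μ_θ-semistable layers: μ^(1)=8; μ^(2)=7/2; μ^(3)=-10

((0, 2, 0); (0, 2, 2); (3, 0, 0))


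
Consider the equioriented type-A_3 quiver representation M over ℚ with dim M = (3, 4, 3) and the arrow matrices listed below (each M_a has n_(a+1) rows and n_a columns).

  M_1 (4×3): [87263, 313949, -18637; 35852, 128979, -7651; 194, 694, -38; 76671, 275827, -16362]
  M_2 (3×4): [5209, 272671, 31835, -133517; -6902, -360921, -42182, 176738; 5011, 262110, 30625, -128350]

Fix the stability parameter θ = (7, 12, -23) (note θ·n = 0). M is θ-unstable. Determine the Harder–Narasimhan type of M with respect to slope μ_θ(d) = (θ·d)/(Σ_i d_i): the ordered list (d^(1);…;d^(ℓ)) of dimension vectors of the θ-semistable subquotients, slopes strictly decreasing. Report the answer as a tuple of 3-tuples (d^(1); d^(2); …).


Interval decomposition of M: I[1,3]^3, I[2,2].
HN type (ℓ=2): μ^(1)=12; μ^(2)=-4/3

((0, 1, 0); (3, 3, 3))


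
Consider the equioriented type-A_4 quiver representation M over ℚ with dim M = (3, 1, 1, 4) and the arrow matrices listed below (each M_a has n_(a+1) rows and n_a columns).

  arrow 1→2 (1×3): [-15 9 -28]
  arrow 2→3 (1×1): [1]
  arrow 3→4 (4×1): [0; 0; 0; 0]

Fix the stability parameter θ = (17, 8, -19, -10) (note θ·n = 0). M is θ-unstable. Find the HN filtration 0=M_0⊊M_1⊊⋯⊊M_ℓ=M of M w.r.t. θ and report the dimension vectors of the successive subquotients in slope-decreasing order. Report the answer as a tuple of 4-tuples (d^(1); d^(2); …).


Interval decomposition of M: I[1,1]^2, I[1,3], I[4,4]^4.
HN type (ℓ=3): μ^(1)=17; μ^(2)=2; μ^(3)=-10

((2, 0, 0, 0); (1, 1, 1, 0); (0, 0, 0, 4))


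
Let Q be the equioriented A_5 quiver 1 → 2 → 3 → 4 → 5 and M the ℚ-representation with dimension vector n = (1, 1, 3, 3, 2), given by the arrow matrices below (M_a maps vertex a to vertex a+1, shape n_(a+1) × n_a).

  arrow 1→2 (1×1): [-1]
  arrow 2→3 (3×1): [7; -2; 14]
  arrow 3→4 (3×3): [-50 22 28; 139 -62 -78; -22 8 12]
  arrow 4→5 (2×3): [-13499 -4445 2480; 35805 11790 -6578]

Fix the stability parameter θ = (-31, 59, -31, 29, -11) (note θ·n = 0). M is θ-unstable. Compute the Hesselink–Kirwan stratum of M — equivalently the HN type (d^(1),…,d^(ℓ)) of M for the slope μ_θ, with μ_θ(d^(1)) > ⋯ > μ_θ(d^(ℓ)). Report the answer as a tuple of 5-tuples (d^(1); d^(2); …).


Interval decomposition of M: I[1,5], I[3,3], I[3,5], I[4,4].
HN type (ℓ=4): μ^(1)=29; μ^(2)=23/2; μ^(3)=9; μ^(4)=-31

((0, 0, 0, 1, 0); (0, 1, 1, 1, 1); (0, 0, 0, 1, 1); (1, 0, 2, 0, 0))


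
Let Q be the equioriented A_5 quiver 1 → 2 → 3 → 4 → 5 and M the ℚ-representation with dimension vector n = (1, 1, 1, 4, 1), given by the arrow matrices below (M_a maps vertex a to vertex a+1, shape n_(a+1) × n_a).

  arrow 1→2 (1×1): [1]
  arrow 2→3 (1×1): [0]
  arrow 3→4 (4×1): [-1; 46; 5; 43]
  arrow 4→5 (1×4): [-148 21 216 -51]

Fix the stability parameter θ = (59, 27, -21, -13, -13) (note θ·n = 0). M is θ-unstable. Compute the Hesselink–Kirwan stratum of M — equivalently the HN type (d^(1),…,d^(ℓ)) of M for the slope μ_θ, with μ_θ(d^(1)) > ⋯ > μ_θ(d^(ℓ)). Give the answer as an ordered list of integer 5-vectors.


Interval decomposition of M: I[1,2], I[3,5], I[4,4]^3.
HN type (ℓ=3): μ^(1)=43; μ^(2)=-13; μ^(3)=-21

((1, 1, 0, 0, 0); (0, 0, 0, 4, 1); (0, 0, 1, 0, 0))


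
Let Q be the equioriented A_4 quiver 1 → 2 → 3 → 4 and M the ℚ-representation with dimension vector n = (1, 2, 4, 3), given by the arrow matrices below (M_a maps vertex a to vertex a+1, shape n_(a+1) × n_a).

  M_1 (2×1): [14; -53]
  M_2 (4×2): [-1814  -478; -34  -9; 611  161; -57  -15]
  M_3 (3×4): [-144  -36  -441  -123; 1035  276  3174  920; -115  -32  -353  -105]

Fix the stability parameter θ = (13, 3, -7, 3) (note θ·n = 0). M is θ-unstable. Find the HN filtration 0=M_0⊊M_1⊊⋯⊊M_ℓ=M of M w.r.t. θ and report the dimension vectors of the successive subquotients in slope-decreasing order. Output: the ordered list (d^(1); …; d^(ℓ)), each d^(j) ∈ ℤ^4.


Interval decomposition of M: I[1,3], I[2,3], I[3,4]^2, I[4,4].
HN type (ℓ=3): μ^(1)=3; μ^(2)=-2; μ^(3)=-7

((1, 1, 1, 3); (0, 1, 1, 0); (0, 0, 2, 0))


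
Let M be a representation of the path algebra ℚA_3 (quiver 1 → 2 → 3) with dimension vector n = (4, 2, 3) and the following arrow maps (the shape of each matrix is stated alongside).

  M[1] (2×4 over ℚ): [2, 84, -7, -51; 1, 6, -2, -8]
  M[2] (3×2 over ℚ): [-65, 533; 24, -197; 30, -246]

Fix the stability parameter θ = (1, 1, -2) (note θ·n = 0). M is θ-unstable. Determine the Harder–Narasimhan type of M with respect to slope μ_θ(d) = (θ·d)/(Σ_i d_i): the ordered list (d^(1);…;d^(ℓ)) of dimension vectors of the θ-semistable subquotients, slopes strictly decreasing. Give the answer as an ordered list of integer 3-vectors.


Via rank(M_{q-1}∘⋯∘M_p): M ≅ I[1,1]^2, I[1,3]^2, I[3,3].
μ_θ-semistable layers: μ^(1)=1; μ^(2)=0; μ^(3)=-2

((2, 0, 0); (2, 2, 2); (0, 0, 1))


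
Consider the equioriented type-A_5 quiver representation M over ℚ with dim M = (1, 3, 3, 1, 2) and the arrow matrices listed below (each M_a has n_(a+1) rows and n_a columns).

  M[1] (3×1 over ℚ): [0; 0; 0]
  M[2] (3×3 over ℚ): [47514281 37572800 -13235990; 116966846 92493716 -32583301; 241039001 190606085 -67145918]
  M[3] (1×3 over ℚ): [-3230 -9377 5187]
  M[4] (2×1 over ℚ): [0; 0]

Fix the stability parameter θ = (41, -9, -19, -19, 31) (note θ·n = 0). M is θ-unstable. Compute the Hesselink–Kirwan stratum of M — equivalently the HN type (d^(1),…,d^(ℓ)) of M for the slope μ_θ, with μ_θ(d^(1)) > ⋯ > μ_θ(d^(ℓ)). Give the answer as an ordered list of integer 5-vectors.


Via rank(M_{q-1}∘⋯∘M_p): M ≅ I[1,1], I[2,3]^2, I[2,4], I[5,5]^2.
μ_θ-semistable layers: μ^(1)=41; μ^(2)=31; μ^(3)=-14; μ^(4)=-47/3

((1, 0, 0, 0, 0); (0, 0, 0, 0, 2); (0, 2, 2, 0, 0); (0, 1, 1, 1, 0))


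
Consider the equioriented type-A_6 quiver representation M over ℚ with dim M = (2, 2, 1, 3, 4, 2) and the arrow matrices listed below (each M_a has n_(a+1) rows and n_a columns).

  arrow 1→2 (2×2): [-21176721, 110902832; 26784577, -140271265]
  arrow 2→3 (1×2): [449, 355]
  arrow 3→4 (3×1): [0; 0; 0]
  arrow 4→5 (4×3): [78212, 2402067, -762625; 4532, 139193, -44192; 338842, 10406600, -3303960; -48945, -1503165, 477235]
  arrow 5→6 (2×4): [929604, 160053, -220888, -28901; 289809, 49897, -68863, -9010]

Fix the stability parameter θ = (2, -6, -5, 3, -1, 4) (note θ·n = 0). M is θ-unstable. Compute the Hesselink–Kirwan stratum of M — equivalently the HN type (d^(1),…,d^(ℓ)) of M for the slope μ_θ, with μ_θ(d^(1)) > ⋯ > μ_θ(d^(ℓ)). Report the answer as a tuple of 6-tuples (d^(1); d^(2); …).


Barcode: M ≅ I[1,2], I[1,3], I[4,5], I[4,6]^2, I[5,5]. HN layers by μ_θ (5 steps, strictly decreasing):
  μ^(1)=4; μ^(2)=1; μ^(3)=-1; μ^(4)=-2; μ^(5)=-3

((0, 0, 0, 0, 0, 2); (0, 0, 0, 3, 3, 0); (0, 0, 0, 0, 1, 0); (1, 1, 0, 0, 0, 0); (1, 1, 1, 0, 0, 0))


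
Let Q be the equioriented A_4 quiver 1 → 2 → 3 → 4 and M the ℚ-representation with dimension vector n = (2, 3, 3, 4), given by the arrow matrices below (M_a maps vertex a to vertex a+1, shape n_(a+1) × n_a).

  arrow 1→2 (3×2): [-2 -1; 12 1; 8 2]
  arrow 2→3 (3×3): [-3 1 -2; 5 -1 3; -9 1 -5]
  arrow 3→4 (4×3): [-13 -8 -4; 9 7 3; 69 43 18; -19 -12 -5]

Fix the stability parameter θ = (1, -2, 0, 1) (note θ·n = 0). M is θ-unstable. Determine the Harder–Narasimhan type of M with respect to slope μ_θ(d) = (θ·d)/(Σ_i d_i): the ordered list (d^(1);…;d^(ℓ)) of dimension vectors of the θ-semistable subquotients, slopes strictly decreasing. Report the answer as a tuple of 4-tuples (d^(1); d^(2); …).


Interval decomposition of M: I[1,2], I[1,4], I[2,4], I[3,4], I[4,4].
HN type (ℓ=4): μ^(1)=1; μ^(2)=0; μ^(3)=-1/2; μ^(4)=-2

((0, 0, 0, 4); (0, 0, 3, 0); (2, 2, 0, 0); (0, 1, 0, 0))


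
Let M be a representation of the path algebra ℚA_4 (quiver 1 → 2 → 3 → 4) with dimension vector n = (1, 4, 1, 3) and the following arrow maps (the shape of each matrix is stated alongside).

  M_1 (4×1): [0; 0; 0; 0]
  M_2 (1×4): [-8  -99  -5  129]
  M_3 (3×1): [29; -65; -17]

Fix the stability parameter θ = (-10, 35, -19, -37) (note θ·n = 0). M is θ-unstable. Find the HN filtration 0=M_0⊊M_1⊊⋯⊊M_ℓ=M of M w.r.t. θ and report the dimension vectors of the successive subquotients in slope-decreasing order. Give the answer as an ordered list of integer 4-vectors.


Interval decomposition of M: I[1,1], I[2,2]^3, I[2,4], I[4,4]^2.
HN type (ℓ=4): μ^(1)=35; μ^(2)=-7; μ^(3)=-10; μ^(4)=-37

((0, 3, 0, 0); (0, 1, 1, 1); (1, 0, 0, 0); (0, 0, 0, 2))


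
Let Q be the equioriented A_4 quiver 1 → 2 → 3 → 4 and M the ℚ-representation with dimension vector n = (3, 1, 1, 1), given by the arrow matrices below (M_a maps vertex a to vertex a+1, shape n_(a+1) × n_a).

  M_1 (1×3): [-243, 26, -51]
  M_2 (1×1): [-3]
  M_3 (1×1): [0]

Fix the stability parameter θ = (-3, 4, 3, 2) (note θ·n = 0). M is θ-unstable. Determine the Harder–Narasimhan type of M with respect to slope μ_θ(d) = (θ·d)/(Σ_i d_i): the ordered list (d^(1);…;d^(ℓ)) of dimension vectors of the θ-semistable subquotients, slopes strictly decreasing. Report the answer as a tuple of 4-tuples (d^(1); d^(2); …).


Via rank(M_{q-1}∘⋯∘M_p): M ≅ I[1,1]^2, I[1,3], I[4,4].
μ_θ-semistable layers: μ^(1)=7/2; μ^(2)=2; μ^(3)=-3

((0, 1, 1, 0); (0, 0, 0, 1); (3, 0, 0, 0))


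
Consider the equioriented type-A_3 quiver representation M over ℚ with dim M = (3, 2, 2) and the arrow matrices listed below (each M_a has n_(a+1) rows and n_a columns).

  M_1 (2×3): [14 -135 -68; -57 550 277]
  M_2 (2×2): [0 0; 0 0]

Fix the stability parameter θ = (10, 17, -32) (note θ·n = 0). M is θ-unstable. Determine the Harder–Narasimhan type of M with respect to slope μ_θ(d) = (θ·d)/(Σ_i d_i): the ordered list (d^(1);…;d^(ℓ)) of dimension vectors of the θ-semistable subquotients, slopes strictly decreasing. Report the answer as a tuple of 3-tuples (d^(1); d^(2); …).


Via rank(M_{q-1}∘⋯∘M_p): M ≅ I[1,1], I[1,2]^2, I[3,3]^2.
μ_θ-semistable layers: μ^(1)=17; μ^(2)=10; μ^(3)=-32

((0, 2, 0); (3, 0, 0); (0, 0, 2))


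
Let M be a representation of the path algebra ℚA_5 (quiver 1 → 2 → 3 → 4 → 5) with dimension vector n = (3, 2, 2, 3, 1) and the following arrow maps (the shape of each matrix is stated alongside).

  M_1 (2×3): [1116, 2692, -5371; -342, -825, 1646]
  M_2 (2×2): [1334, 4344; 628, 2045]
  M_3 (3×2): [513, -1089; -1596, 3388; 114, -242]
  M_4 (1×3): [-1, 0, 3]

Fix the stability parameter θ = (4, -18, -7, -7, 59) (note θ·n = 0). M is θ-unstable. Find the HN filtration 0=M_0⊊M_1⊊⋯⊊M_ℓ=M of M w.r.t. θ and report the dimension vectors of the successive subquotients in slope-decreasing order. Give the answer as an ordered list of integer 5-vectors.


Barcode: M ≅ I[1,1], I[1,3], I[1,5], I[4,4]^2. HN layers by μ_θ (3 steps, strictly decreasing):
  μ^(1)=59; μ^(2)=4; μ^(3)=-7

((0, 0, 0, 0, 1); (1, 0, 0, 0, 0); (2, 2, 2, 3, 0))


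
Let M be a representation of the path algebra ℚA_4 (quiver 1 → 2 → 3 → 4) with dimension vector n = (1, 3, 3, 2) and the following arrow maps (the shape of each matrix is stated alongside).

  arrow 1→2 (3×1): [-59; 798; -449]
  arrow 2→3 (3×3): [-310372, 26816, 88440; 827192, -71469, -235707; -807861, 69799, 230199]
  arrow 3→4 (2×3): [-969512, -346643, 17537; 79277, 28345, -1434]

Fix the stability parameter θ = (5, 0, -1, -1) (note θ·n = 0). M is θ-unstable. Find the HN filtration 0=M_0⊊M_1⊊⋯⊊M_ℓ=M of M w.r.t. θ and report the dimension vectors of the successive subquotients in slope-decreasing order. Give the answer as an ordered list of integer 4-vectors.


Barcode: M ≅ I[1,4], I[2,2], I[2,4], I[3,3]. HN layers by μ_θ (4 steps, strictly decreasing):
  μ^(1)=3/4; μ^(2)=0; μ^(3)=-2/3; μ^(4)=-1

((1, 1, 1, 1); (0, 1, 0, 0); (0, 1, 1, 1); (0, 0, 1, 0))


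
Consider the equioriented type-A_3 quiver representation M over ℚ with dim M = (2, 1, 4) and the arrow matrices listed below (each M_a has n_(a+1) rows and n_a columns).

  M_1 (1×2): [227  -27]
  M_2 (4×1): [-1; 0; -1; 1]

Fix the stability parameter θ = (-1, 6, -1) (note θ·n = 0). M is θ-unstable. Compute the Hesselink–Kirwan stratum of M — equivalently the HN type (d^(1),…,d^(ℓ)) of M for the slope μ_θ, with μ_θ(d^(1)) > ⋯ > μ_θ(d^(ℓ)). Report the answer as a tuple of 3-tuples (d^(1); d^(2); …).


Barcode: M ≅ I[1,1], I[1,3], I[3,3]^3. HN layers by μ_θ (2 steps, strictly decreasing):
  μ^(1)=5/2; μ^(2)=-1

((0, 1, 1); (2, 0, 3))


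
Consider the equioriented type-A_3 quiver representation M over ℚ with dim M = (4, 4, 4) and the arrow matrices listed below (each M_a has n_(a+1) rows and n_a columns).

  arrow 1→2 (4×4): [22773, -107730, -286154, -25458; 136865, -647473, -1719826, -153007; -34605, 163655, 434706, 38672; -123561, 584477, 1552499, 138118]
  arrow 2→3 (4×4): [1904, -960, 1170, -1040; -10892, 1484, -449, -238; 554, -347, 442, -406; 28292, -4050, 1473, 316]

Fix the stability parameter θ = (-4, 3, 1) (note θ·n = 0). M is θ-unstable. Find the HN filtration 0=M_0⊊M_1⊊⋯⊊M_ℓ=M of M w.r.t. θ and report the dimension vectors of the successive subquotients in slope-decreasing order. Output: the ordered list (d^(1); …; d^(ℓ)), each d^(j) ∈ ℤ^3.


Via rank(M_{q-1}∘⋯∘M_p): M ≅ I[1,2], I[1,3]^3, I[3,3].
μ_θ-semistable layers: μ^(1)=3; μ^(2)=2; μ^(3)=1; μ^(4)=-4

((0, 1, 0); (0, 3, 3); (0, 0, 1); (4, 0, 0))


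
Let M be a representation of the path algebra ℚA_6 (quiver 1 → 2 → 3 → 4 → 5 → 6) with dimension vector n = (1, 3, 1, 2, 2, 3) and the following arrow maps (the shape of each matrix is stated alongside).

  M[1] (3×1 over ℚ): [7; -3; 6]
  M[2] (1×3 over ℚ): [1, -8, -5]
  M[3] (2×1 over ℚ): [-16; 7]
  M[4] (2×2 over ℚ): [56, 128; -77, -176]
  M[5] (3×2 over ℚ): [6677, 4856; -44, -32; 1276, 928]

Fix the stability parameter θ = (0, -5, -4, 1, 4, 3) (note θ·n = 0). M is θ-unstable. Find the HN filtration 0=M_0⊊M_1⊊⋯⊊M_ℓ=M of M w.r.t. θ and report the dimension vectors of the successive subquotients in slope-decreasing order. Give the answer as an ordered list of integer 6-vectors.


Via rank(M_{q-1}∘⋯∘M_p): M ≅ I[1,4], I[2,2]^2, I[4,5], I[5,6], I[6,6]^2.
μ_θ-semistable layers: μ^(1)=4; μ^(2)=7/2; μ^(3)=3; μ^(4)=1; μ^(5)=-3; μ^(6)=-5

((0, 0, 0, 0, 1, 0); (0, 0, 0, 0, 1, 1); (0, 0, 0, 0, 0, 2); (0, 0, 0, 2, 0, 0); (1, 1, 1, 0, 0, 0); (0, 2, 0, 0, 0, 0))


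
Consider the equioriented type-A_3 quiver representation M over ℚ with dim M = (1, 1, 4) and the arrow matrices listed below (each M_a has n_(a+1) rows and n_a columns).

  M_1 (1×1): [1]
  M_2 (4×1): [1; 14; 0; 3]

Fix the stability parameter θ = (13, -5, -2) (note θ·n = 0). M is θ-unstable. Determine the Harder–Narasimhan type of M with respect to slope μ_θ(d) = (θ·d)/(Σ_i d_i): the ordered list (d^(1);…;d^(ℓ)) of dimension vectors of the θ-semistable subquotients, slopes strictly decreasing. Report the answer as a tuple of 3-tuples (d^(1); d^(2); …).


Barcode: M ≅ I[1,3], I[3,3]^3. HN layers by μ_θ (2 steps, strictly decreasing):
  μ^(1)=2; μ^(2)=-2

((1, 1, 1); (0, 0, 3))


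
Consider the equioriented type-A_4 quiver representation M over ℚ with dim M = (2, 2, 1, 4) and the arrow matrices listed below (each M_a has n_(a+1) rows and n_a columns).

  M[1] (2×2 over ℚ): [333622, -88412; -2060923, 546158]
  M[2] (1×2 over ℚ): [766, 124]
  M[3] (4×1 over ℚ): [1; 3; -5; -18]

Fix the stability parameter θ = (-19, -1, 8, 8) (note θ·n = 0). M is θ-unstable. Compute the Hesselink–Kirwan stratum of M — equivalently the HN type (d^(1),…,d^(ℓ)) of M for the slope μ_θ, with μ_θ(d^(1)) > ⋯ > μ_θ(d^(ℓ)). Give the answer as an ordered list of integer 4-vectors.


Barcode: M ≅ I[1,1], I[1,2], I[2,4], I[4,4]^3. HN layers by μ_θ (3 steps, strictly decreasing):
  μ^(1)=8; μ^(2)=-1; μ^(3)=-19

((0, 0, 1, 4); (0, 2, 0, 0); (2, 0, 0, 0))


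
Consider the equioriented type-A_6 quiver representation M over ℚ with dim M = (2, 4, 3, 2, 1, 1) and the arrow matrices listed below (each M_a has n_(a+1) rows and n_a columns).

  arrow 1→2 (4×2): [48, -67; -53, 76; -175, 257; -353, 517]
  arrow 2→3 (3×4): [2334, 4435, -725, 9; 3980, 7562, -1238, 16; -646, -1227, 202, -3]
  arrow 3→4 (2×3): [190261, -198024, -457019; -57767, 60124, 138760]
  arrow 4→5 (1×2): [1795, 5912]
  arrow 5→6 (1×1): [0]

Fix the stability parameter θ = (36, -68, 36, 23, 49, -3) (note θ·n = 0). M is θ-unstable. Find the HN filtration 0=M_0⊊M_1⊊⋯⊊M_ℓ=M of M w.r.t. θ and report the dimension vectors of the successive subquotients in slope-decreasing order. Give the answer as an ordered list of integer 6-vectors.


Via rank(M_{q-1}∘⋯∘M_p): M ≅ I[1,4], I[1,5], I[2,2], I[2,3], I[6,6].
μ_θ-semistable layers: μ^(1)=49; μ^(2)=36; μ^(3)=59/2; μ^(4)=-3; μ^(5)=-16; μ^(6)=-68

((0, 0, 0, 0, 1, 0); (0, 0, 1, 0, 0, 0); (0, 0, 2, 2, 0, 0); (0, 0, 0, 0, 0, 1); (2, 2, 0, 0, 0, 0); (0, 2, 0, 0, 0, 0))


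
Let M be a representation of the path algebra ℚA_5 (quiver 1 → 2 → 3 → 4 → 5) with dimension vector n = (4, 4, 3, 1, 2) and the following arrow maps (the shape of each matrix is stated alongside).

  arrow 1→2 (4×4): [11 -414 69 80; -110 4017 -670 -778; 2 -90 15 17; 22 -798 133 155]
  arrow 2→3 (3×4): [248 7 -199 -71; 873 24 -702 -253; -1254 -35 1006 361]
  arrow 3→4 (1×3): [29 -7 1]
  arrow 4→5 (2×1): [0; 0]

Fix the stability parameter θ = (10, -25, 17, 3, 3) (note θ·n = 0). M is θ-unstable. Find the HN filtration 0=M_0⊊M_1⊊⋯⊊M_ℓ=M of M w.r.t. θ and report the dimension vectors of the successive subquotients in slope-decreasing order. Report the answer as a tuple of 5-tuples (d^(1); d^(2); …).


Via rank(M_{q-1}∘⋯∘M_p): M ≅ I[1,1], I[1,3]^2, I[1,4], I[2,2], I[5,5]^2.
μ_θ-semistable layers: μ^(1)=17; μ^(2)=10; μ^(3)=3; μ^(4)=-15/2; μ^(5)=-25

((0, 0, 2, 0, 0); (1, 0, 1, 1, 0); (0, 0, 0, 0, 2); (3, 3, 0, 0, 0); (0, 1, 0, 0, 0))


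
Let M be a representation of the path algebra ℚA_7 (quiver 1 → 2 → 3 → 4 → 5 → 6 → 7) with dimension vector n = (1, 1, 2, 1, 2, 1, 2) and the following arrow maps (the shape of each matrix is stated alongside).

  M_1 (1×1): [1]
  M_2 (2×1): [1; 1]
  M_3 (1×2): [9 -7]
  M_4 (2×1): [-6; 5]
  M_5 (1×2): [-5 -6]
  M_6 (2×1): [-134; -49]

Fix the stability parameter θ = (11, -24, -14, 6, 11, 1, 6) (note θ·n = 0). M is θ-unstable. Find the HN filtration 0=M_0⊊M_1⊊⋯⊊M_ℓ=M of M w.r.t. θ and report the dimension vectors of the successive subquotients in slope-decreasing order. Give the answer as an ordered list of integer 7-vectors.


Interval decomposition of M: I[1,5], I[3,3], I[5,7], I[7,7].
HN type (ℓ=4): μ^(1)=11; μ^(2)=6; μ^(3)=-9; μ^(4)=-14

((0, 0, 0, 0, 1, 0, 0); (0, 0, 0, 1, 1, 1, 2); (1, 1, 1, 0, 0, 0, 0); (0, 0, 1, 0, 0, 0, 0))


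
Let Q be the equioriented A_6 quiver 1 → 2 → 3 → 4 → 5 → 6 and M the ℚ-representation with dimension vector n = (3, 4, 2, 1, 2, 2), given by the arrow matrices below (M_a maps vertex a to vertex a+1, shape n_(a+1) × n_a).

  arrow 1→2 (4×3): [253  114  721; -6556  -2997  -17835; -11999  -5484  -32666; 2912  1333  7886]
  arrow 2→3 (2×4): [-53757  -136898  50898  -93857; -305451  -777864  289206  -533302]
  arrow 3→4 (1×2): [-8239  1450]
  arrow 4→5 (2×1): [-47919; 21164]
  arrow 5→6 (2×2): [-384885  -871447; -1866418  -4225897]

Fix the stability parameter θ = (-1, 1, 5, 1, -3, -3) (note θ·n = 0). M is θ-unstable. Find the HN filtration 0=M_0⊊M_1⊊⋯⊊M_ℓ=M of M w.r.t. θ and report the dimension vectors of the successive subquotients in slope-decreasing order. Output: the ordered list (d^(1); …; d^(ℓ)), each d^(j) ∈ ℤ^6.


Via rank(M_{q-1}∘⋯∘M_p): M ≅ I[1,2], I[1,3], I[1,6], I[2,2], I[5,6].
μ_θ-semistable layers: μ^(1)=5; μ^(2)=1; μ^(3)=1/5; μ^(4)=-1; μ^(5)=-3

((0, 0, 1, 0, 0, 0); (0, 3, 0, 0, 0, 0); (0, 1, 1, 1, 1, 1); (3, 0, 0, 0, 0, 0); (0, 0, 0, 0, 1, 1))


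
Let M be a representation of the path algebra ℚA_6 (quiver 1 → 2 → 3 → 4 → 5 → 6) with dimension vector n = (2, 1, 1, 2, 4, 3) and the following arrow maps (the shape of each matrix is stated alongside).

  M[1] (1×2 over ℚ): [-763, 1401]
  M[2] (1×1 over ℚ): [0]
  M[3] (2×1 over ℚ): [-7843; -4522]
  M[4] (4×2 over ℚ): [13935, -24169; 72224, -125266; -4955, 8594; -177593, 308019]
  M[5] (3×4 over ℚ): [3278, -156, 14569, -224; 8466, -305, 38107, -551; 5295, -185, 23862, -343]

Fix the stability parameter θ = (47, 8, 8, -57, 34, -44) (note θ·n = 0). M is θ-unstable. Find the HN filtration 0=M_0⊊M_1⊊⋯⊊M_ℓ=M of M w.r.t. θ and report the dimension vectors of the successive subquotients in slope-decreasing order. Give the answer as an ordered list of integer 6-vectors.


Via rank(M_{q-1}∘⋯∘M_p): M ≅ I[1,1], I[1,2], I[3,6], I[4,6], I[5,5], I[5,6].
μ_θ-semistable layers: μ^(1)=47; μ^(2)=34; μ^(3)=55/2; μ^(4)=-5; μ^(5)=-49/2; μ^(6)=-57

((1, 0, 0, 0, 0, 0); (0, 0, 0, 0, 1, 0); (1, 1, 0, 0, 0, 0); (0, 0, 0, 0, 3, 3); (0, 0, 1, 1, 0, 0); (0, 0, 0, 1, 0, 0))


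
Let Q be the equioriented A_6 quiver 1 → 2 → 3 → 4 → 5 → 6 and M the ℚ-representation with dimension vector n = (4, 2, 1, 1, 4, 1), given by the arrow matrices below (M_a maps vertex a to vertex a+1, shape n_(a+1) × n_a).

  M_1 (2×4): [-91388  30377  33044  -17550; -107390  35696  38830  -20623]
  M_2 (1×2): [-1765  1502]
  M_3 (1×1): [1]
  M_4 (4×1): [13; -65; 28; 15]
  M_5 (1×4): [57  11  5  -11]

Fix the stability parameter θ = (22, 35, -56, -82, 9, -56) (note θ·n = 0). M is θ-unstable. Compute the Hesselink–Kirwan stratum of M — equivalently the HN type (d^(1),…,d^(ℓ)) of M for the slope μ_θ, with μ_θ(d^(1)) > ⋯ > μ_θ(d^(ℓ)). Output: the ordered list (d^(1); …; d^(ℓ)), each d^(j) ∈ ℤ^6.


Barcode: M ≅ I[1,1]^2, I[1,2], I[1,6], I[5,5]^3. HN layers by μ_θ (4 steps, strictly decreasing):
  μ^(1)=35; μ^(2)=22; μ^(3)=9; μ^(4)=-64/3

((0, 1, 0, 0, 0, 0); (3, 0, 0, 0, 0, 0); (0, 0, 0, 0, 3, 0); (1, 1, 1, 1, 1, 1))
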